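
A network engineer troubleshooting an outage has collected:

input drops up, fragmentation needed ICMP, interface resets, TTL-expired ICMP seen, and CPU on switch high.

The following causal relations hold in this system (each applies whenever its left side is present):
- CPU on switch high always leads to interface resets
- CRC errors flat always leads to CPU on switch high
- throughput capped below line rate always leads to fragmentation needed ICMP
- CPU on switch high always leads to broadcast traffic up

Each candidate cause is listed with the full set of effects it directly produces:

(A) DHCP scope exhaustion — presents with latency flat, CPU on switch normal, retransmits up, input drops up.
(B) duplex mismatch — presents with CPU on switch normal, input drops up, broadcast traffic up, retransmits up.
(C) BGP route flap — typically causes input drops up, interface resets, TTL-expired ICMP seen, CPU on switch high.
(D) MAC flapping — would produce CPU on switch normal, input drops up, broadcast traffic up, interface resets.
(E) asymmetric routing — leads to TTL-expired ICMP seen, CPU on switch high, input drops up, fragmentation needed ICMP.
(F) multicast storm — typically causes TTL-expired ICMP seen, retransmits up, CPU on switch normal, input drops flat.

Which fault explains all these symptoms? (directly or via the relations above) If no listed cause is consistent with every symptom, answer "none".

Testing each hypothesis:
(A) DHCP scope exhaustion — fails on fragmentation needed ICMP, interface resets, TTL-expired ICMP seen, CPU on switch high (predicts CPU on switch normal, not CPU on switch high)
(B) duplex mismatch — input drops up +; fragmentation needed ICMP -; interface resets -; TTL-expired ICMP seen -; CPU on switch high -
(C) BGP route flap — does not account for fragmentation needed ICMP
(D) MAC flapping — input drops up +; fragmentation needed ICMP -; interface resets +; TTL-expired ICMP seen -; CPU on switch high -
(E) asymmetric routing — accounts for every observation (interface resets via CPU on switch high → interface resets)
(F) multicast storm — fails on input drops up, fragmentation needed ICMP, interface resets, CPU on switch high (predicts input drops flat, not input drops up; predicts CPU on switch normal, not CPU on switch high)
(E) is the only candidate with no mismatches.

E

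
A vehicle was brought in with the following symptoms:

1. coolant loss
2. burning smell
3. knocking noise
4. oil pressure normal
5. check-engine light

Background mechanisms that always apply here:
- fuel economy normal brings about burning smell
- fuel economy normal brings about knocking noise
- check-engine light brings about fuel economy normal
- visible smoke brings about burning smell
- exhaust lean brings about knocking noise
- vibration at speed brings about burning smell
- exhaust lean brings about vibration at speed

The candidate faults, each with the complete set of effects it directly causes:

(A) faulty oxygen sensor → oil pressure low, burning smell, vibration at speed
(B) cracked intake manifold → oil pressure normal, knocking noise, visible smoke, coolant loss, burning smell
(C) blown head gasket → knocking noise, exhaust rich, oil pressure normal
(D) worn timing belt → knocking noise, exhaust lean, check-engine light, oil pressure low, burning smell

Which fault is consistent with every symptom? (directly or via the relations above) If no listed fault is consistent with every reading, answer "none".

Checking each candidate against the observations:
(A) faulty oxygen sensor — fails on coolant loss, knocking noise, oil pressure normal, check-engine light (predicts oil pressure low, not oil pressure normal)
(B) cracked intake manifold — does not account for check-engine light
(C) blown head gasket — coolant loss NO; burning smell NO; knocking noise yes; oil pressure normal yes; check-engine light NO
(D) worn timing belt — coolant loss NO; burning smell yes; knocking noise yes; oil pressure normal NO; check-engine light yes
None of the listed candidates fits everything.

none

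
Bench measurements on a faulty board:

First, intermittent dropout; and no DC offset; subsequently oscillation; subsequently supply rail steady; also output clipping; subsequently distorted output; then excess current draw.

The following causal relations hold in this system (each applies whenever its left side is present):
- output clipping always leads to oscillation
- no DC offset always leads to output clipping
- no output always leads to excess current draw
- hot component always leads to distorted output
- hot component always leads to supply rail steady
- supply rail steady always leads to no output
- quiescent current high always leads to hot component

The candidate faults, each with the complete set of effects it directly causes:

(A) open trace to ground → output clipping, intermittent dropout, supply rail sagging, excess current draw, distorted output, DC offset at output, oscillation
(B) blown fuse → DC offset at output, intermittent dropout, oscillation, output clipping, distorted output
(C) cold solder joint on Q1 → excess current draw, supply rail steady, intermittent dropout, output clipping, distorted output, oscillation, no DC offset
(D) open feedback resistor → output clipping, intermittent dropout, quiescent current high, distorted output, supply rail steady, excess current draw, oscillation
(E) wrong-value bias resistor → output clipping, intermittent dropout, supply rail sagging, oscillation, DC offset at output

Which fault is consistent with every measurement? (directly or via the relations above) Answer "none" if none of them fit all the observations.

Testing each hypothesis:
(A) open trace to ground — intermittent dropout match; no DC offset miss; oscillation match; supply rail steady miss; output clipping match; distorted output match; excess current draw match
(B) blown fuse — fails on no DC offset, supply rail steady, excess current draw (predicts DC offset at output, not no DC offset)
(C) cold solder joint on Q1 — intermittent dropout match; no DC offset match; oscillation match; supply rail steady match; output clipping match; distorted output match; excess current draw match
(D) open feedback resistor — does not account for no DC offset
(E) wrong-value bias resistor — intermittent dropout match; no DC offset miss; oscillation match; supply rail steady miss; output clipping match; distorted output miss; excess current draw miss
(C) alone accounts for all the evidence.

C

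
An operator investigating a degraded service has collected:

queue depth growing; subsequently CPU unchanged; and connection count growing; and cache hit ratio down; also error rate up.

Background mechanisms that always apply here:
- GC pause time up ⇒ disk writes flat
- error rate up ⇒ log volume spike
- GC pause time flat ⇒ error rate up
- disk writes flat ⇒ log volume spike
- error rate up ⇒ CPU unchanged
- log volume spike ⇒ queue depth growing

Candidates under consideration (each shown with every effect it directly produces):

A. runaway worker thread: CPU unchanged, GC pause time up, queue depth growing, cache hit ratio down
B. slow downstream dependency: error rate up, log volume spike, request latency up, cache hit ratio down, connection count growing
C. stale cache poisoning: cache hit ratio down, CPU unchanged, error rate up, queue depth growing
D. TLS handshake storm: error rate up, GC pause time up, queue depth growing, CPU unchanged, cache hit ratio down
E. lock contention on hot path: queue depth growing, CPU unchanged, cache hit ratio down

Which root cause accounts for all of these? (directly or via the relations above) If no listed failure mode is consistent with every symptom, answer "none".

Per-candidate check:
(A) runaway worker thread — queue depth growing yes; CPU unchanged yes; connection count growing NO; cache hit ratio down yes; error rate up NO
(B) slow downstream dependency — queue depth growing yes (by log volume spike → queue depth growing); CPU unchanged yes (by error rate up → CPU unchanged); connection count growing yes; cache hit ratio down yes; error rate up yes
(C) stale cache poisoning — queue depth growing yes; CPU unchanged yes; connection count growing NO; cache hit ratio down yes; error rate up yes
(D) TLS handshake storm — queue depth growing yes; CPU unchanged yes; connection count growing NO; cache hit ratio down yes; error rate up yes
(E) lock contention on hot path — queue depth growing yes; CPU unchanged yes; connection count growing NO; cache hit ratio down yes; error rate up NO
(B) is the only candidate with no mismatches.

B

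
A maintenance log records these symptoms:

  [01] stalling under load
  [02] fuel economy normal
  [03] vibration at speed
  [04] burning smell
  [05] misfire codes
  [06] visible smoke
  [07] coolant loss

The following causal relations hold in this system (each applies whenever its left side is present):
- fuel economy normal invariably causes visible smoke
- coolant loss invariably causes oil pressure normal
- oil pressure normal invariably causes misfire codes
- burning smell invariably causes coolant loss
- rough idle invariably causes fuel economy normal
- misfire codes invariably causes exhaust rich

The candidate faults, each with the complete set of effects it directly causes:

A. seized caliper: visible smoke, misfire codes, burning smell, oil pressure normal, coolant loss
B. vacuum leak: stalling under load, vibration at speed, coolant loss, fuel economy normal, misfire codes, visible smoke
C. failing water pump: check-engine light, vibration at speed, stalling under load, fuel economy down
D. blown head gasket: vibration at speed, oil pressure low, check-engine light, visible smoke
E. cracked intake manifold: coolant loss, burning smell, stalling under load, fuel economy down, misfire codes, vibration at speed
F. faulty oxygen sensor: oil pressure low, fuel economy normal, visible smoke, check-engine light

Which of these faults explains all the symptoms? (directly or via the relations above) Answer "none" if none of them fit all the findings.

Checking each candidate against the observations:
(A) seized caliper — does not account for stalling under load, fuel economy normal, vibration at speed
(B) vacuum leak — does not account for burning smell
(C) failing water pump — stalling under load ✓; fuel economy normal ✗; vibration at speed ✓; burning smell ✗; misfire codes ✗; visible smoke ✗; coolant loss ✗
(D) blown head gasket — stalling under load ✗; fuel economy normal ✗; vibration at speed ✓; burning smell ✗; misfire codes ✗; visible smoke ✓; coolant loss ✗
(E) cracked intake manifold — stalling under load ✓; fuel economy normal ✗; vibration at speed ✓; burning smell ✓; misfire codes ✓; visible smoke ✗; coolant loss ✓
(F) faulty oxygen sensor — does not account for stalling under load, vibration at speed, burning smell, misfire codes, coolant loss
Every candidate fails on at least one observation.

none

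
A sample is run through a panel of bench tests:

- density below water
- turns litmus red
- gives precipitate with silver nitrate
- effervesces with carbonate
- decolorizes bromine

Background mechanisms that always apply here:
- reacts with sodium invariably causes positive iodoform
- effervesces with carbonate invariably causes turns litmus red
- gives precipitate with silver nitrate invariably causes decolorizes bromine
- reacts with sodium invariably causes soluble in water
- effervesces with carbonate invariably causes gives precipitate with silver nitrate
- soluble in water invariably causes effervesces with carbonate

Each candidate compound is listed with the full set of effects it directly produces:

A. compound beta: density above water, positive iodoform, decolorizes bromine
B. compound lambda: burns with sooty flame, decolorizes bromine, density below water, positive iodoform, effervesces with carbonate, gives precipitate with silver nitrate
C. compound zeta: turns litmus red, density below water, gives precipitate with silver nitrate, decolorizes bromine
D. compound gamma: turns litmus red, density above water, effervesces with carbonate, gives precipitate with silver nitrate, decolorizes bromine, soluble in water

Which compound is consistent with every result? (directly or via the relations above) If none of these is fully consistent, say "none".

Testing each hypothesis:
(A) compound beta — density below water miss; turns litmus red miss; gives precipitate with silver nitrate miss; effervesces with carbonate miss; decolorizes bromine match
(B) compound lambda — accounts for every observation (turns litmus red through effervesces with carbonate → turns litmus red)
(C) compound zeta — does not account for effervesces with carbonate
(D) compound gamma — density below water miss; turns litmus red match; gives precipitate with silver nitrate match; effervesces with carbonate match; decolorizes bromine match
(B) alone accounts for all the evidence.

B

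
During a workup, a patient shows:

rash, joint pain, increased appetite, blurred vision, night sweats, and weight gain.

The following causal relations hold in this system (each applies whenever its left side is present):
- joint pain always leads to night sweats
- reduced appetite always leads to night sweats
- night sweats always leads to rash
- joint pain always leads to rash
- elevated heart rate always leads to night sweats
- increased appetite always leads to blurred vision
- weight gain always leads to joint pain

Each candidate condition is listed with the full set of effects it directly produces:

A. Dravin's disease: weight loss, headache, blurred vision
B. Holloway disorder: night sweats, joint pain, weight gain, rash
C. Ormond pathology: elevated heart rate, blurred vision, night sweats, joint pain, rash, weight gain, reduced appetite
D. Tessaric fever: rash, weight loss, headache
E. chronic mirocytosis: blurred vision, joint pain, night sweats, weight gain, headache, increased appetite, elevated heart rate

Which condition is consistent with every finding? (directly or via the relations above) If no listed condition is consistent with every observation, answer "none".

E

Per-candidate check:
(A) Dravin's disease — fails on rash, joint pain, increased appetite, night sweats, weight gain (predicts weight loss, not weight gain)
(B) Holloway disorder — rash ✓; joint pain ✓; increased appetite ✗; blurred vision ✗; night sweats ✓; weight gain ✓
(C) Ormond pathology — fails on increased appetite (predicts reduced appetite, not increased appetite)
(D) Tessaric fever — fails on joint pain, increased appetite, blurred vision, night sweats, weight gain (predicts weight loss, not weight gain)
(E) chronic mirocytosis — accounts for every observation (rash via night sweats → rash)
(E) is the only candidate with no mismatches.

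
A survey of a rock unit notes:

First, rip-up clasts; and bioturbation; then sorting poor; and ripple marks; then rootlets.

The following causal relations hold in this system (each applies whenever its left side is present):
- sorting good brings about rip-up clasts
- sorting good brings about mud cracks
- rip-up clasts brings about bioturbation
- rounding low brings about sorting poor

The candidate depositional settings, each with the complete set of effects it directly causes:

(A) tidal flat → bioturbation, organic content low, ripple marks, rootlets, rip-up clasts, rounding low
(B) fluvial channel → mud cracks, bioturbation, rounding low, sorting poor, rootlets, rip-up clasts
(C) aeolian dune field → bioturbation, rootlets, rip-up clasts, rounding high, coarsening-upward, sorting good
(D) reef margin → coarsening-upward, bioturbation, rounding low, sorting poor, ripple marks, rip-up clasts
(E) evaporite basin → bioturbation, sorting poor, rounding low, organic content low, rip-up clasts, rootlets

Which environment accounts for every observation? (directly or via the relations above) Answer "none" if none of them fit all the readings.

Testing each hypothesis:
(A) tidal flat — accounts for every observation (sorting poor via rounding low → sorting poor)
(B) fluvial channel — rip-up clasts match; bioturbation match; sorting poor match; ripple marks miss; rootlets match
(C) aeolian dune field — fails on sorting poor, ripple marks (predicts sorting good, not sorting poor)
(D) reef margin — rip-up clasts match; bioturbation match; sorting poor match; ripple marks match; rootlets miss
(E) evaporite basin — rip-up clasts match; bioturbation match; sorting poor match; ripple marks miss; rootlets match
Only (A) is consistent with every observation.

A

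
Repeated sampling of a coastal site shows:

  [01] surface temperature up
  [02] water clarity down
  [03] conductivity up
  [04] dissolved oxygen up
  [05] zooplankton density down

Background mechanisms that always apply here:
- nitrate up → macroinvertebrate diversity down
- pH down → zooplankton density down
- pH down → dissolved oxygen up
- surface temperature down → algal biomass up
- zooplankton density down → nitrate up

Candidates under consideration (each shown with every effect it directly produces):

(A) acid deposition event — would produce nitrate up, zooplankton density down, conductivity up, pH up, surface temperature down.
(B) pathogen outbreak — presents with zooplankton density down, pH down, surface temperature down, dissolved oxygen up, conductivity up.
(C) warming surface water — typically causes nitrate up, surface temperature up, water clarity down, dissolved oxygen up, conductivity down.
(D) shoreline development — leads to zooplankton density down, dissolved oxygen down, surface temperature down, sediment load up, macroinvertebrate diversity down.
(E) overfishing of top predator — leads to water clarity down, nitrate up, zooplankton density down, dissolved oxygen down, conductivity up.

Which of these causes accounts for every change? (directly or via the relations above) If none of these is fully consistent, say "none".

none

For each candidate, compare predicted effects to what was observed:
(A) acid deposition event — surface temperature up miss; water clarity down miss; conductivity up match; dissolved oxygen up miss; zooplankton density down match
(B) pathogen outbreak — fails on surface temperature up, water clarity down (predicts surface temperature down, not surface temperature up)
(C) warming surface water — surface temperature up match; water clarity down match; conductivity up miss; dissolved oxygen up match; zooplankton density down miss
(D) shoreline development — fails on surface temperature up, water clarity down, conductivity up, dissolved oxygen up (predicts surface temperature down, not surface temperature up; predicts dissolved oxygen down, not dissolved oxygen up)
(E) overfishing of top predator — fails on surface temperature up, dissolved oxygen up (predicts dissolved oxygen down, not dissolved oxygen up)
None of the listed candidates fits everything.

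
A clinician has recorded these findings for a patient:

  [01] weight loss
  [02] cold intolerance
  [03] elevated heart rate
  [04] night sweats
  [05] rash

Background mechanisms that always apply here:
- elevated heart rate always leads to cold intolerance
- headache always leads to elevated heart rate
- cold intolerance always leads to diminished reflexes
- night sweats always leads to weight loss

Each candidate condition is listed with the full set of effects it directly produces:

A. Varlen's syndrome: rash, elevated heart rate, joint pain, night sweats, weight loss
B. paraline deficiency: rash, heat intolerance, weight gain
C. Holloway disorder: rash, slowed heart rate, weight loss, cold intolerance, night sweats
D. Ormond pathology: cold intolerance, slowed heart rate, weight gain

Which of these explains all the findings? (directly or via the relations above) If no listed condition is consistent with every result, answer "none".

A

For each candidate, compare predicted effects to what was observed:
(A) Varlen's syndrome — weight loss ✓; cold intolerance ✓ (by elevated heart rate → cold intolerance); elevated heart rate ✓; night sweats ✓; rash ✓
(B) paraline deficiency — weight loss ✗; cold intolerance ✗; elevated heart rate ✗; night sweats ✗; rash ✓
(C) Holloway disorder — fails on elevated heart rate (predicts slowed heart rate, not elevated heart rate)
(D) Ormond pathology — weight loss ✗; cold intolerance ✓; elevated heart rate ✗; night sweats ✗; rash ✗
(A) alone accounts for all the evidence.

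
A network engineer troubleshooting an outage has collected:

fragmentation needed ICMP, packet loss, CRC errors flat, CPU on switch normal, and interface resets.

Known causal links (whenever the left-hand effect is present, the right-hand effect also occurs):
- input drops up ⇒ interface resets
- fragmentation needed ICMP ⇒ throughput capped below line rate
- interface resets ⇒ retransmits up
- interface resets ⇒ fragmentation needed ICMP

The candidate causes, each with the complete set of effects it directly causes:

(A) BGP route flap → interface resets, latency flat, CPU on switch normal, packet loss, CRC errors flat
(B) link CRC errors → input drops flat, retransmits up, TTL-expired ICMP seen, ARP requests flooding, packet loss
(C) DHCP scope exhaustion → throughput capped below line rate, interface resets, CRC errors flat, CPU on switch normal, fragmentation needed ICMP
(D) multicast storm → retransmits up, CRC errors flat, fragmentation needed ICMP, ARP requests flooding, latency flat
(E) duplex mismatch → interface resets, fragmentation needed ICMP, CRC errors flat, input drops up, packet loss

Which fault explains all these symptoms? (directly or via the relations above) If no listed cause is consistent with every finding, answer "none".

A

For each candidate, compare predicted effects to what was observed:
(A) BGP route flap — accounts for every observation (fragmentation needed ICMP via interface resets → fragmentation needed ICMP)
(B) link CRC errors — fragmentation needed ICMP -; packet loss +; CRC errors flat -; CPU on switch normal -; interface resets -
(C) DHCP scope exhaustion — fragmentation needed ICMP +; packet loss -; CRC errors flat +; CPU on switch normal +; interface resets +
(D) multicast storm — fragmentation needed ICMP +; packet loss -; CRC errors flat +; CPU on switch normal -; interface resets -
(E) duplex mismatch — does not account for CPU on switch normal
Only (A) is consistent with every observation.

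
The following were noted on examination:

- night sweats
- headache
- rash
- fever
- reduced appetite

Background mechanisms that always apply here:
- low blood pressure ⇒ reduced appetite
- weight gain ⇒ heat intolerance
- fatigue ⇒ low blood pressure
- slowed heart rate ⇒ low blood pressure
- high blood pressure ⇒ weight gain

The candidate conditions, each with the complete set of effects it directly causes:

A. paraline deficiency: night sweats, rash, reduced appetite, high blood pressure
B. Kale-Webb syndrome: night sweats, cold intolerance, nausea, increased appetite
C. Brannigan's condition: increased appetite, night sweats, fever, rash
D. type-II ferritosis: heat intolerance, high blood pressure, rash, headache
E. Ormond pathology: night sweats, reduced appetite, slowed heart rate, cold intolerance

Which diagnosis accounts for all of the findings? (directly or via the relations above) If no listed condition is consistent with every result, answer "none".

Checking each candidate against the observations:
(A) paraline deficiency — does not account for headache, fever
(B) Kale-Webb syndrome — fails on headache, rash, fever, reduced appetite (predicts increased appetite, not reduced appetite)
(C) Brannigan's condition — fails on headache, reduced appetite (predicts increased appetite, not reduced appetite)
(D) type-II ferritosis — night sweats -; headache +; rash +; fever -; reduced appetite -
(E) Ormond pathology — night sweats +; headache -; rash -; fever -; reduced appetite +
Every candidate fails on at least one observation.

none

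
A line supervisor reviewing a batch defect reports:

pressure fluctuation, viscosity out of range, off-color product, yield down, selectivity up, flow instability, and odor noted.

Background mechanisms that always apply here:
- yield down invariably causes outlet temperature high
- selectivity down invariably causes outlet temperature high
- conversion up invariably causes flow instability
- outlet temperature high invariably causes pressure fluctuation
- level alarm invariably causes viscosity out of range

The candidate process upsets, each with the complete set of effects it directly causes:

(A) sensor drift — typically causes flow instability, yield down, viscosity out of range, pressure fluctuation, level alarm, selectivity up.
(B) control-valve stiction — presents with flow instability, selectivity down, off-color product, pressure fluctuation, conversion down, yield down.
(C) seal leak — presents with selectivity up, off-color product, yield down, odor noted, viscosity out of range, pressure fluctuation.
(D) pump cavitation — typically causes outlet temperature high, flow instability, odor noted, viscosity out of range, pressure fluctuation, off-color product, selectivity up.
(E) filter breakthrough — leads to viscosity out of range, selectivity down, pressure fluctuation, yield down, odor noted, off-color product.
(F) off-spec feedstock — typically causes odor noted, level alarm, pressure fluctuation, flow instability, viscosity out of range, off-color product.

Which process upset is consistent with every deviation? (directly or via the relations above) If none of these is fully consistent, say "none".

Testing each hypothesis:
(A) sensor drift — pressure fluctuation +; viscosity out of range +; off-color product -; yield down +; selectivity up +; flow instability +; odor noted -
(B) control-valve stiction — pressure fluctuation +; viscosity out of range -; off-color product +; yield down +; selectivity up -; flow instability +; odor noted -
(C) seal leak — pressure fluctuation +; viscosity out of range +; off-color product +; yield down +; selectivity up +; flow instability -; odor noted +
(D) pump cavitation — does not account for yield down
(E) filter breakthrough — fails on selectivity up, flow instability (predicts selectivity down, not selectivity up)
(F) off-spec feedstock — pressure fluctuation +; viscosity out of range +; off-color product +; yield down -; selectivity up -; flow instability +; odor noted +
None of the listed candidates fits everything.

none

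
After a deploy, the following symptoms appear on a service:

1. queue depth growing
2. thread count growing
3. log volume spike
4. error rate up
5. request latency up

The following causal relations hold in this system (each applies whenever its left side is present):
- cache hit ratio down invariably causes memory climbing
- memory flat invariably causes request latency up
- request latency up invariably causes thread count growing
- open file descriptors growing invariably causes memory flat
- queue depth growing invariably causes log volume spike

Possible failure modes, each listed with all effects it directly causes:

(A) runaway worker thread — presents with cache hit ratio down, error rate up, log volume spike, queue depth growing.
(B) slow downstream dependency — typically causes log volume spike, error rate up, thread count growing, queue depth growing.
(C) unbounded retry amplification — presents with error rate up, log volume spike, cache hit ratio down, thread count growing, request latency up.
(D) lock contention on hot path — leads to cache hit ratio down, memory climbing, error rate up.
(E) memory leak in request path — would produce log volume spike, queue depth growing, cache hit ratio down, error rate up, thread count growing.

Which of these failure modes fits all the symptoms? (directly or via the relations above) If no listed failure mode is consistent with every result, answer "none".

none

Per-candidate check:
(A) runaway worker thread — does not account for thread count growing, request latency up
(B) slow downstream dependency — queue depth growing yes; thread count growing yes; log volume spike yes; error rate up yes; request latency up NO
(C) unbounded retry amplification — does not account for queue depth growing
(D) lock contention on hot path — queue depth growing NO; thread count growing NO; log volume spike NO; error rate up yes; request latency up NO
(E) memory leak in request path — does not account for request latency up
No candidate is consistent with all observations.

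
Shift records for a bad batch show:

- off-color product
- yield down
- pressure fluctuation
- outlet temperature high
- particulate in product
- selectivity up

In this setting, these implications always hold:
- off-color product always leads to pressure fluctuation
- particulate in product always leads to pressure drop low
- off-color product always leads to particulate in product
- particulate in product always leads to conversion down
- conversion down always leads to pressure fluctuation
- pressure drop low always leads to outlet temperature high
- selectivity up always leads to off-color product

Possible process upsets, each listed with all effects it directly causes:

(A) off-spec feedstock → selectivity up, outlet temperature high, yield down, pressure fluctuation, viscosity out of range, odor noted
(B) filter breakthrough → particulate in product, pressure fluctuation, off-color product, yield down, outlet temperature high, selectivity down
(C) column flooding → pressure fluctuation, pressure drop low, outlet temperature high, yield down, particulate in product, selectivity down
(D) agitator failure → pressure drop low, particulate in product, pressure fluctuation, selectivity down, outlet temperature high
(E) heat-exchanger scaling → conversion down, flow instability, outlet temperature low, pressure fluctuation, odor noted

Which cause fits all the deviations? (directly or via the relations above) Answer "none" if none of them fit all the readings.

A

Checking each candidate against the observations:
(A) off-spec feedstock — off-color product yes (by selectivity up → off-color product); yield down yes; pressure fluctuation yes; outlet temperature high yes; particulate in product yes (by selectivity up → off-color product → particulate in product); selectivity up yes
(B) filter breakthrough — fails on selectivity up (predicts selectivity down, not selectivity up)
(C) column flooding — off-color product NO; yield down yes; pressure fluctuation yes; outlet temperature high yes; particulate in product yes; selectivity up NO
(D) agitator failure — off-color product NO; yield down NO; pressure fluctuation yes; outlet temperature high yes; particulate in product yes; selectivity up NO
(E) heat-exchanger scaling — fails on off-color product, yield down, outlet temperature high, particulate in product, selectivity up (predicts outlet temperature low, not outlet temperature high)
(A) is the only candidate with no mismatches.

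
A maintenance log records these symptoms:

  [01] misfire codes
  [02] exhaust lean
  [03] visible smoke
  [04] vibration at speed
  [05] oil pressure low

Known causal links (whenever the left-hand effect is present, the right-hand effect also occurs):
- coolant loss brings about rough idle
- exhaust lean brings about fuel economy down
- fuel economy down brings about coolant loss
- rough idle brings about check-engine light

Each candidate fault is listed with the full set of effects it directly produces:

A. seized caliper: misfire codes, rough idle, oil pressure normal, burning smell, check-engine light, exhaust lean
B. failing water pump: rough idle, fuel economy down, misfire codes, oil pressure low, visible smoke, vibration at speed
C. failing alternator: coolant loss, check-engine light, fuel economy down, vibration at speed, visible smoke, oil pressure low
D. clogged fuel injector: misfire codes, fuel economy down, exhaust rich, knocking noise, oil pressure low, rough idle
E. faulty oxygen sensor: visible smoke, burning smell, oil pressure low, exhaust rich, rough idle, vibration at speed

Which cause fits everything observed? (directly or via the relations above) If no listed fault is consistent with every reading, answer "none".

none

Per-candidate check:
(A) seized caliper — misfire codes match; exhaust lean match; visible smoke miss; vibration at speed miss; oil pressure low miss
(B) failing water pump — does not account for exhaust lean
(C) failing alternator — misfire codes miss; exhaust lean miss; visible smoke match; vibration at speed match; oil pressure low match
(D) clogged fuel injector — misfire codes match; exhaust lean miss; visible smoke miss; vibration at speed miss; oil pressure low match
(E) faulty oxygen sensor — misfire codes miss; exhaust lean miss; visible smoke match; vibration at speed match; oil pressure low match
None of the listed candidates fits everything.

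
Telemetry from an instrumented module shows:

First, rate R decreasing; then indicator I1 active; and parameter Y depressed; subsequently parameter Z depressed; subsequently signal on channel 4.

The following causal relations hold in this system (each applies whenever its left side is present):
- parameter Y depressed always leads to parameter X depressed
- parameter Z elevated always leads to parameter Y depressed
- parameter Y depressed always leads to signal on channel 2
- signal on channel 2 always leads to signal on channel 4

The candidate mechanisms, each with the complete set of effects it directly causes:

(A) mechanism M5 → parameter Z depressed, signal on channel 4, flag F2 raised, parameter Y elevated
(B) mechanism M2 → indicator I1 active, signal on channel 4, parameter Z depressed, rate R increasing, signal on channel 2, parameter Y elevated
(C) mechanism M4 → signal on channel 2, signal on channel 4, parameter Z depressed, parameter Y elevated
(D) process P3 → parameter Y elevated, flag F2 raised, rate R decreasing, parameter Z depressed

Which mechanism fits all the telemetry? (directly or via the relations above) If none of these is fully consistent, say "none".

none

Testing each hypothesis:
(A) mechanism M5 — rate R decreasing NO; indicator I1 active NO; parameter Y depressed NO; parameter Z depressed yes; signal on channel 4 yes
(B) mechanism M2 — rate R decreasing NO; indicator I1 active yes; parameter Y depressed NO; parameter Z depressed yes; signal on channel 4 yes
(C) mechanism M4 — rate R decreasing NO; indicator I1 active NO; parameter Y depressed NO; parameter Z depressed yes; signal on channel 4 yes
(D) process P3 — rate R decreasing yes; indicator I1 active NO; parameter Y depressed NO; parameter Z depressed yes; signal on channel 4 NO
None of the listed candidates fits everything.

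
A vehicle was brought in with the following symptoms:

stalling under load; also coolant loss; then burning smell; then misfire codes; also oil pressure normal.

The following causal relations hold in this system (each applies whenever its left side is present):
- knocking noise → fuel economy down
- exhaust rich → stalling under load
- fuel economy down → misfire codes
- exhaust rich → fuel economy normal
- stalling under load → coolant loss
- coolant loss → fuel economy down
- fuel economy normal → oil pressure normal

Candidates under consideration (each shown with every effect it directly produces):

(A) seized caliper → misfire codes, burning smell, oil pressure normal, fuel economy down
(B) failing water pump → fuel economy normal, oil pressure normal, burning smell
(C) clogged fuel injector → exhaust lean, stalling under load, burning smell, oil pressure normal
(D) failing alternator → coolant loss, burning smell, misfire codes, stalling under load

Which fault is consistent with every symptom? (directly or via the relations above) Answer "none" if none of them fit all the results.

C

For each candidate, compare predicted effects to what was observed:
(A) seized caliper — does not account for stalling under load, coolant loss
(B) failing water pump — stalling under load miss; coolant loss miss; burning smell match; misfire codes miss; oil pressure normal match
(C) clogged fuel injector — stalling under load match; coolant loss match (by stalling under load → coolant loss); burning smell match; misfire codes match (by stalling under load → coolant loss → fuel economy down → misfire codes); oil pressure normal match
(D) failing alternator — stalling under load match; coolant loss match; burning smell match; misfire codes match; oil pressure normal miss
(C) is the only candidate with no mismatches.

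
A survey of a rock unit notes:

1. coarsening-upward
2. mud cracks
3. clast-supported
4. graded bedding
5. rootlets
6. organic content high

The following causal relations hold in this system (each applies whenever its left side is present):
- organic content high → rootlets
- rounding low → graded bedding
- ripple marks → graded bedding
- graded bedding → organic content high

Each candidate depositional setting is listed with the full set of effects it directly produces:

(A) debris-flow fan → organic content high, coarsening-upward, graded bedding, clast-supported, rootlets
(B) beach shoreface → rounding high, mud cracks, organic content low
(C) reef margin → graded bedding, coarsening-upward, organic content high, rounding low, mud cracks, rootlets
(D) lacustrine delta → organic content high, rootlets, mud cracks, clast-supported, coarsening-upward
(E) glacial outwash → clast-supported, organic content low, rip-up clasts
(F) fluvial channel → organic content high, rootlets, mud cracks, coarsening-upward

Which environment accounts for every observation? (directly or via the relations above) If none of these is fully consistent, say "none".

none

Testing each hypothesis:
(A) debris-flow fan — coarsening-upward yes; mud cracks NO; clast-supported yes; graded bedding yes; rootlets yes; organic content high yes
(B) beach shoreface — coarsening-upward NO; mud cracks yes; clast-supported NO; graded bedding NO; rootlets NO; organic content high NO
(C) reef margin — does not account for clast-supported
(D) lacustrine delta — coarsening-upward yes; mud cracks yes; clast-supported yes; graded bedding NO; rootlets yes; organic content high yes
(E) glacial outwash — coarsening-upward NO; mud cracks NO; clast-supported yes; graded bedding NO; rootlets NO; organic content high NO
(F) fluvial channel — does not account for clast-supported, graded bedding
Every candidate fails on at least one observation.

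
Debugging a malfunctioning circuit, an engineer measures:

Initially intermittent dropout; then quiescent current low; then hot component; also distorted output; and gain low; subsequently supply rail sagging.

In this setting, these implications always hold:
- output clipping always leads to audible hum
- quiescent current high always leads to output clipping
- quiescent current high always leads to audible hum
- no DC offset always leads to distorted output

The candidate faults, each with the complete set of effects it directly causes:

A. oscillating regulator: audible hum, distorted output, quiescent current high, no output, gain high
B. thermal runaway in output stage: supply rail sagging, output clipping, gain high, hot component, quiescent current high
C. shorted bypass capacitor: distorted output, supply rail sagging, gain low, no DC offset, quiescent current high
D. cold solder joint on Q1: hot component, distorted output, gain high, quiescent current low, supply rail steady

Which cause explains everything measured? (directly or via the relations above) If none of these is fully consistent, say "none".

Testing each hypothesis:
(A) oscillating regulator — intermittent dropout ✗; quiescent current low ✗; hot component ✗; distorted output ✓; gain low ✗; supply rail sagging ✗
(B) thermal runaway in output stage — intermittent dropout ✗; quiescent current low ✗; hot component ✓; distorted output ✗; gain low ✗; supply rail sagging ✓
(C) shorted bypass capacitor — intermittent dropout ✗; quiescent current low ✗; hot component ✗; distorted output ✓; gain low ✓; supply rail sagging ✓
(D) cold solder joint on Q1 — fails on intermittent dropout, gain low, supply rail sagging (predicts gain high, not gain low; predicts supply rail steady, not supply rail sagging)
No candidate is consistent with all observations.

none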